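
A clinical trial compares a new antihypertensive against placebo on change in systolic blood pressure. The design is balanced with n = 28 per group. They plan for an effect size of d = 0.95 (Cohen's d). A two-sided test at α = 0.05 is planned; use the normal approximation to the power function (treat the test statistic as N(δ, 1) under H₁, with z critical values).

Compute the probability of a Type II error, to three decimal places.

β ≈ 0.055

Noncentrality parameter: δ = d·√(n/2) = 0.95 × √(28/2) = 3.5546
Two-sided α = 0.05 → critical value z_{0.025} = 1.960.
Power = Φ(δ − 1.960) + Φ(−δ − 1.960) = Φ(1.595) + Φ(-5.515) = 0.9446 + 0.0000 = 0.9446.
Type II error: β = 1 − power = 1 − 0.9446 = 0.0554.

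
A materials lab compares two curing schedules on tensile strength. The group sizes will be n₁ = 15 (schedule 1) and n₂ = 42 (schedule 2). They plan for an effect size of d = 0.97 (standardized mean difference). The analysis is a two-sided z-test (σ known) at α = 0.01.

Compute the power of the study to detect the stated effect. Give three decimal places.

Noncentrality parameter: δ = d / √(1/n₁ + 1/n₂) = 0.97 / √(1/15 + 1/42) = 3.2248
Critical value for a two-sided test at α = 0.01: z_{α/2} = 2.576.
Power = Φ(δ − 2.576) + Φ(−δ − 2.576) = Φ(0.649) + Φ(-5.801) = 0.7418 + 0.0000 = 0.7418.

Power ≈ 0.742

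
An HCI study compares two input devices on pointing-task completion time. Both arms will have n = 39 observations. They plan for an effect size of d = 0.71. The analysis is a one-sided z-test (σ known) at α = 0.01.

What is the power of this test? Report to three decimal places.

Noncentrality parameter: δ = d·√(n/2) = 0.71 × √(39/2) = 3.1353
One-sided α = 0.01 → critical value z_{0.01} = 2.326.
Power = Φ(δ − 2.326) = Φ(0.809) = 0.7907.

Power ≈ 0.791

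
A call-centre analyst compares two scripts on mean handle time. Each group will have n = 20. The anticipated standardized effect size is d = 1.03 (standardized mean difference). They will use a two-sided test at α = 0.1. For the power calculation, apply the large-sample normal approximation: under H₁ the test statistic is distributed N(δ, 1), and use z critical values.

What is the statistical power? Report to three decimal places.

Noncentrality parameter: δ = d·√(n/2) = 1.03 × √(20/2) = 3.2571
Critical value for a two-sided test at α = 0.1: z_{α/2} = 1.645.
Power = Φ(δ − 1.645) + Φ(−δ − 1.645) = Φ(1.612) + Φ(-4.902) = 0.9466 + 0.0000 = 0.9466.

Power ≈ 0.947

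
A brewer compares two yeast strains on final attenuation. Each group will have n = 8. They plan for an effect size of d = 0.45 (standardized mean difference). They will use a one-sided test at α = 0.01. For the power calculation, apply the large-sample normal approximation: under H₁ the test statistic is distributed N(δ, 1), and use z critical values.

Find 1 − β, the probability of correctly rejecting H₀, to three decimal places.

Noncentrality parameter: δ = d·√(n/2) = 0.45 × √(8/2) = 0.9000
Critical value for a one-sided test at α = 0.01: z_α = 2.326.
Power = P(Z > 2.326 − δ) = Φ(-1.426) = 0.0769.

Power ≈ 0.077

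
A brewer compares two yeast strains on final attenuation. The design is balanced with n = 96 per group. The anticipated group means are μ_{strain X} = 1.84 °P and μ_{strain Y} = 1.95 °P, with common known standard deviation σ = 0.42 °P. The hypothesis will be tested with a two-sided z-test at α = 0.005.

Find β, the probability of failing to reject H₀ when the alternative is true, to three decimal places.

Standardized effect: d = |μ_{strain X} − μ_{strain Y}| / σ = |1.84 − 1.95| / 0.42 = 0.2619
Noncentrality parameter: δ = d·√(n/2) = 0.2619 × √(96/2) = 1.8145
Two-sided α = 0.005 → critical value z_{0.0025} = 2.807.
Power = Φ(δ − 2.807) + Φ(−δ − 2.807) = Φ(-0.993) + Φ(-4.622) = 0.1605 + 0.0000 = 0.1605.
Type II error: β = 1 − power = 1 − 0.1605 = 0.8395.

β ≈ 0.840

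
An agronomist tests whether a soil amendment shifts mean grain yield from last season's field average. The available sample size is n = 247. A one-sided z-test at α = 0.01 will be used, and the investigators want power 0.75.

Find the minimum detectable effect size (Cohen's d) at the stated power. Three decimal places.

Required noncentrality: δ = z_{0.01} + z_{0.25} = 2.326 + 0.674 = 3.001.
δ = d·√n ⇒ d = δ/√n = 3.001/√247 = 0.1909.

d ≈ 0.191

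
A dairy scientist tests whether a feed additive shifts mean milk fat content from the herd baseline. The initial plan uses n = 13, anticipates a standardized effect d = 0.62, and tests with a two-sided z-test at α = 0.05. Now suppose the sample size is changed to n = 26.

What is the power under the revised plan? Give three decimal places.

Power ≈ 0.885

With n = 26: δ = d·√n = 0.62 × √26 = 3.1614. Critical value z_{0.025} = 1.960.
Revised power = Φ(δ − 1.960) + Φ(−δ − 1.960) = Φ(1.201) + Φ(-5.121) = 0.8852 + 0.0000 = 0.8852.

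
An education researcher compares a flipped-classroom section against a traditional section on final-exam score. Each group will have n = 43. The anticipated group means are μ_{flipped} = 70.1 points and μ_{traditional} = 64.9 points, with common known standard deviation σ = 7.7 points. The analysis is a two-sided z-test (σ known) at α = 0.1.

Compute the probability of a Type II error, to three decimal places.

Standardized effect: d = |μ_{flipped} − μ_{traditional}| / σ = |70.1 − 64.9| / 7.7 = 0.6753
Noncentrality parameter: δ = d·√(n/2) = 0.6753 × √(43/2) = 3.1314
Critical value for a two-sided test at α = 0.1: z_{α/2} = 1.645.
Power = Φ(δ − 1.645) + Φ(−δ − 1.645) = Φ(1.486) + Φ(-4.776) = 0.9314 + 0.0000 = 0.9314.
Type II error: β = 1 − power = 1 − 0.9314 = 0.0686.

β ≈ 0.069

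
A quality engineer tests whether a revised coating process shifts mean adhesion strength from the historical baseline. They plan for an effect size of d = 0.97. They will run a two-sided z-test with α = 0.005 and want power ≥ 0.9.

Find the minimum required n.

n = 18

Set Φ(δ − 2.807) = 0.9; then δ − 2.807 = Φ⁻¹(0.9) = 1.282, giving δ = 4.089.
(Ignoring the negligible lower-tail rejection probability gives the usual closed-form inversion.)
δ = d·√n ⇒ n = (δ/d)² = (4.089 / 0.97)² = 17.77.
Rounding up, n = 18.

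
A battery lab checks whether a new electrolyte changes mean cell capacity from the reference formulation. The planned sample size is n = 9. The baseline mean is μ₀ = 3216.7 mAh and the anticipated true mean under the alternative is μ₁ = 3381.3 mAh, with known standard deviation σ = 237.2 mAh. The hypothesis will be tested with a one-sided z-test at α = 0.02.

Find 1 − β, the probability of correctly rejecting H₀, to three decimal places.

Standardized effect: d = |μ₁ − μ₀| / σ = |3381.3 − 3216.7| / 237.2 = 0.6939
Noncentrality parameter: δ = d·√n = 0.6939 × √9 = 2.0818
Critical value for a one-sided test at α = 0.02: z_α = 2.054.
Power = Φ(δ − 2.054) = Φ(0.028) = 0.5112.

Power ≈ 0.511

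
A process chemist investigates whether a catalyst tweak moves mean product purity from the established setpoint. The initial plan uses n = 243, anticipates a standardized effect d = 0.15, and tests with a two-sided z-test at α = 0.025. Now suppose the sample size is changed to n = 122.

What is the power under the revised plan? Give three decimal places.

Power ≈ 0.279

With n = 122: δ = d·√n = 0.15 × √122 = 1.6568. Critical value z_{0.0125} = 2.241.
Revised power = Φ(δ − 2.241) + Φ(−δ − 2.241) = Φ(-0.585) + Φ(-3.898) = 0.2794 + 0.0000 = 0.2795.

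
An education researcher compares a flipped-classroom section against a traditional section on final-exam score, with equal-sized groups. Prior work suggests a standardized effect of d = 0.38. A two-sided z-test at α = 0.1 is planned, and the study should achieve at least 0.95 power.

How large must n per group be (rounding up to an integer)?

Set Φ(δ − 1.645) = 0.95; then δ − 1.645 = Φ⁻¹(0.95) = 1.645, giving δ = 3.290.
(For δ > 0 the lower-tail rejection region contributes negligibly to power, so the one-term inversion is standard.)
δ = d·√(n/2) ⇒ n = 2(δ/d)² = 2 × (3.290 / 0.38)² = 149.89.
Rounding up, n = 150 per group.

n = 150 per group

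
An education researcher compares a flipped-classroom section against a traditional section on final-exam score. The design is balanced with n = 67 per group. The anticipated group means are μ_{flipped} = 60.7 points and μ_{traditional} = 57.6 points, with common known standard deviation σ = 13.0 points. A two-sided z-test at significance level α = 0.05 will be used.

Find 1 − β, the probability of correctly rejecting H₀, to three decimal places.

Power ≈ 0.281

Standardized effect: d = |μ_{flipped} − μ_{traditional}| / σ = |60.7 − 57.6| / 13.0 = 0.2385
Noncentrality parameter: δ = d·√(n/2) = 0.2385 × √(67/2) = 1.3802
Critical value for a two-sided test at α = 0.05: z_{α/2} = 1.960.
Power = Φ(δ − 1.960) + Φ(−δ − 1.960) = Φ(-0.580) + Φ(-3.340) = 0.2810 + 0.0004 = 0.2815.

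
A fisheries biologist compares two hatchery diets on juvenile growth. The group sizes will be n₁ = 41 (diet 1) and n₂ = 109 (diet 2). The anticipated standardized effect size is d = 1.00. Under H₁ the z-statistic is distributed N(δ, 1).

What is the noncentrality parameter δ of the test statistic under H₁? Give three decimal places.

The noncentrality parameter scales effect size by the design's sample-size factor: δ = d / √(1/n₁ + 1/n₂) = 1.00 / √(1/41 + 1/109) = 5.4583

δ ≈ 5.458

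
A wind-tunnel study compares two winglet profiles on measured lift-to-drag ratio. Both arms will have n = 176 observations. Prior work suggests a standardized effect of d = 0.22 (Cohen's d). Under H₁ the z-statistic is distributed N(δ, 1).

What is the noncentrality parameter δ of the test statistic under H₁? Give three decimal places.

δ = d·√(n/2) = 0.22 × √(176/2) = 2.0638

δ ≈ 2.064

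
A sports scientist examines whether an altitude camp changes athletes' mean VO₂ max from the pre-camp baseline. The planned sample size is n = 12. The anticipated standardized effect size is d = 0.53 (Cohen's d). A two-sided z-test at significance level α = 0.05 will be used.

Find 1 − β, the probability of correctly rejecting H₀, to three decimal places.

Power ≈ 0.451

Noncentrality parameter: δ = d·√n = 0.53 × √12 = 1.8360
Critical value for a two-sided test at α = 0.05: z_{α/2} = 1.960.
Power = Φ(δ − 1.960) + Φ(−δ − 1.960) = Φ(-0.124) + Φ(-3.796) = 0.4507 + 0.0001 = 0.4507.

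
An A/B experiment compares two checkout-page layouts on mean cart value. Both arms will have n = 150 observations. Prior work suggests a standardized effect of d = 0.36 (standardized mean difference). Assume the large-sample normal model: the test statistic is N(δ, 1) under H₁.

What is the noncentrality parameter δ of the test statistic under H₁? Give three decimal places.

δ ≈ 3.118

The noncentrality parameter scales effect size by the design's sample-size factor: δ = d·√(n/2) = 0.36 × √(150/2) = 3.1177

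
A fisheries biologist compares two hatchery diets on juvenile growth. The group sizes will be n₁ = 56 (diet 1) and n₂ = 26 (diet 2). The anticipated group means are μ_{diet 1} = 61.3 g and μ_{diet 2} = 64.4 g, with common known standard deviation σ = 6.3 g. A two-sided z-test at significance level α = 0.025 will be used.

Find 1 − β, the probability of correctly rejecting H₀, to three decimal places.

Power ≈ 0.433

Standardized effect: d = |μ_{diet 1} − μ_{diet 2}| / σ = |61.3 − 64.4| / 6.3 = 0.4921
Noncentrality parameter: δ = d / √(1/n₁ + 1/n₂) = 0.4921 / √(1/56 + 1/26) = 2.0735
Two-sided α = 0.025 → critical value z_{0.0125} = 2.241.
Power = Φ(δ − 2.241) + Φ(−δ − 2.241) = Φ(-0.168) + Φ(-4.315) = 0.4333 + 0.0000 = 0.4333.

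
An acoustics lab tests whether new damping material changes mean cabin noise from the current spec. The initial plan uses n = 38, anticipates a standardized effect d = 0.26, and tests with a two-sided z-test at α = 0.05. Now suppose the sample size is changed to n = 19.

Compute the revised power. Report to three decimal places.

With n = 19: δ = d·√n = 0.26 × √19 = 1.1333. Critical value z_{0.025} = 1.960.
Revised power = Φ(δ − 1.960) + Φ(−δ − 1.960) = Φ(-0.827) + Φ(-3.093) = 0.2042 + 0.0010 = 0.2052.

Power ≈ 0.205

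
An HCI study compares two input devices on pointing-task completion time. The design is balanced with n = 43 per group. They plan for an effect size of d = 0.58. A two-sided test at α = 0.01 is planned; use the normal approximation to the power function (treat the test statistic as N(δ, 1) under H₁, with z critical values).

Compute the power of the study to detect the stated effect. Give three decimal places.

Power ≈ 0.545

Noncentrality parameter: δ = d·√(n/2) = 0.58 × √(43/2) = 2.6893
Critical value for a two-sided test at α = 0.01: z_{α/2} = 2.576.
Power = Φ(δ − 2.576) + Φ(−δ − 2.576) = Φ(0.114) + Φ(-5.265) = 0.5452 + 0.0000 = 0.5452.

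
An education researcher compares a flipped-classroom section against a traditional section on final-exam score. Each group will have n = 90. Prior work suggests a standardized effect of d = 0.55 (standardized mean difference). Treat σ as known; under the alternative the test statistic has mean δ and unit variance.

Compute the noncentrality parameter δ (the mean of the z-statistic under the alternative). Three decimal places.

δ ≈ 3.690

δ = d·√(n/2) = 0.55 × √(90/2) = 3.6895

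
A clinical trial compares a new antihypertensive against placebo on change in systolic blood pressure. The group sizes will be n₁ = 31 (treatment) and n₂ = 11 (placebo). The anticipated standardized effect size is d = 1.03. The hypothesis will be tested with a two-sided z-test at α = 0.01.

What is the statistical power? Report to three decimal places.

Noncentrality parameter: δ = d / √(1/n₁ + 1/n₂) = 1.03 / √(1/31 + 1/11) = 2.9349
Critical value for a two-sided test at α = 0.01: z_{α/2} = 2.576.
Power = Φ(δ − 2.576) + Φ(−δ − 2.576) = Φ(0.359) + Φ(-5.511) = 0.6402 + 0.0000 = 0.6402.

Power ≈ 0.640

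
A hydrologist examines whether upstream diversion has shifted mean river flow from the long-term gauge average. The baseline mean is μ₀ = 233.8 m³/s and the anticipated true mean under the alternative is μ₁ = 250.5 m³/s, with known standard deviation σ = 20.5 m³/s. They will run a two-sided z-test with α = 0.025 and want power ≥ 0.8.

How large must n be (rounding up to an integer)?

Standardized effect: d = |μ₁ − μ₀| / σ = |250.5 − 233.8| / 20.5 = 0.8146
Set Φ(δ − 2.241) = 0.8; then δ − 2.241 = Φ⁻¹(0.8) = 0.842, giving δ = 3.083.
(The Φ(−δ − z_{α/2}) term is vanishingly small for δ > 0 and is dropped in the standard sample-size formula.)
δ = d·√n ⇒ n = (δ/d)² = (3.083 / 0.8146)² = 14.32.
Rounding up, n = 15.

n = 15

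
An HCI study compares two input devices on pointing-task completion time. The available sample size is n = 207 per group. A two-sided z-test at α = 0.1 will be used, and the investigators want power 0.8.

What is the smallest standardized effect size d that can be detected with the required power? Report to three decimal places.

Required noncentrality: δ = z_{0.05} + z_{0.20} = 1.645 + 0.842 = 2.486.
(The second rejection-region term Φ(−δ − z_{α/2}) is negligible and dropped.)
δ = d·√(n/2) ⇒ d = δ/√(n/2) = 2.486/√(207/2) = 0.2444.

d ≈ 0.244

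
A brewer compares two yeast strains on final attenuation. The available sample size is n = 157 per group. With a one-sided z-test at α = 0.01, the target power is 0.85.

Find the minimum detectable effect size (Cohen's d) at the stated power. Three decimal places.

d ≈ 0.380

Required noncentrality: δ = z_{0.01} + z_{0.15} = 2.326 + 1.036 = 3.363.
δ = d·√(n/2) ⇒ d = δ/√(n/2) = 3.363/√(157/2) = 0.3795.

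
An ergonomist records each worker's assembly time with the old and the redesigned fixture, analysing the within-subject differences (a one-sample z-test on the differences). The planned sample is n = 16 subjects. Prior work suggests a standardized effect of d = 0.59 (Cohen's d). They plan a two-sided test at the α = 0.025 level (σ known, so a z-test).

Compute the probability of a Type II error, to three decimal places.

Noncentrality parameter: δ = d·√n = 0.59 × √16 = 2.3600
Critical value for a two-sided test at α = 0.025: z_{α/2} = 2.241.
Power = Φ(δ − 2.241) + Φ(−δ − 2.241) = Φ(0.119) + Φ(-4.601) = 0.5472 + 0.0000 = 0.5472.
Type II error: β = 1 − power = 1 − 0.5472 = 0.4528.

β ≈ 0.453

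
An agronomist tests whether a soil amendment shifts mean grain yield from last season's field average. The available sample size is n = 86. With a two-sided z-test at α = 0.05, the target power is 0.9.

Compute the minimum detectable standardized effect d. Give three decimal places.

d ≈ 0.350

Required noncentrality: δ = z_{0.025} + z_{0.10} = 1.960 + 1.282 = 3.242.
(Lower-tail contribution to power is negligible for δ > 0.)
δ = d·√n ⇒ d = δ/√n = 3.242/√86 = 0.3495.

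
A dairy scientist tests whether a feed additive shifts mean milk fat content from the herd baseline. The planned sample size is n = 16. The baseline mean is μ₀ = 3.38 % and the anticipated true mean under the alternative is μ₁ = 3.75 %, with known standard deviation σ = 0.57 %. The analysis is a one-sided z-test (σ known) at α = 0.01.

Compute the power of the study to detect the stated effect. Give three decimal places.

Power ≈ 0.606

Standardized effect: d = |μ₁ − μ₀| / σ = |3.75 − 3.38| / 0.57 = 0.6491
Noncentrality parameter: δ = d·√n = 0.6491 × √16 = 2.5965
Critical value for a one-sided test at α = 0.01: z_α = 2.326.
Power = P(Z > 2.326 − δ) = Φ(0.270) = 0.6065.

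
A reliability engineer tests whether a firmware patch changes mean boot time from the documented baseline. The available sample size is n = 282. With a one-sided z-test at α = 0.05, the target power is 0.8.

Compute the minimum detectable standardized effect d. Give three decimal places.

d ≈ 0.148

Need Φ(δ − 1.645) = 0.8, so δ = 1.645 + 0.842 = 2.486.
δ = d·√n ⇒ d = δ/√n = 2.486/√282 = 0.1481.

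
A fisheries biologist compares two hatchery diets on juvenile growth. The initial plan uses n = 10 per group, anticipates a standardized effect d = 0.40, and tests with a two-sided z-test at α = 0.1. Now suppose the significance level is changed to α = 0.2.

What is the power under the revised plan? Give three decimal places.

δ = d·√(n/2) = 0.40 × √(10/2) = 0.8944 (unchanged). New critical value: z_{0.1} = 1.282.
Revised power = Φ(δ − 1.282) + Φ(−δ − 1.282) = Φ(-0.387) + Φ(-2.176) = 0.3493 + 0.0148 = 0.3641.

Power ≈ 0.364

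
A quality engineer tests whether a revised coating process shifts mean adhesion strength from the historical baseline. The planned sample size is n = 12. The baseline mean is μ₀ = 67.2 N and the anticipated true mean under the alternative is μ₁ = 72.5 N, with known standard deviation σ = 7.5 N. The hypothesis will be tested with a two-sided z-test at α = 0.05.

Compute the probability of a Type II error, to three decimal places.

Standardized effect: d = |μ₁ − μ₀| / σ = |72.5 − 67.2| / 7.5 = 0.7067
Noncentrality parameter: λ = d·√n = 0.7067 × √12 = 2.4480
Critical value for a two-sided test at α = 0.05: z_{α/2} = 1.960.
Power = Φ(λ − 1.960) + Φ(−λ − 1.960) = Φ(0.488) + Φ(-4.408) = 0.6872 + 0.0000 = 0.6872.
Type II error: β = 1 − power = 1 − 0.6872 = 0.3128.

β ≈ 0.313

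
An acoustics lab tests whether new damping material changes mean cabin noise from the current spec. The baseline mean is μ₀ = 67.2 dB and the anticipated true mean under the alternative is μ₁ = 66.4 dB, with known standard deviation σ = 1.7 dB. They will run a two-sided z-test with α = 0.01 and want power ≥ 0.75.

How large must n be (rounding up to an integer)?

n = 48

Standardized effect: d = |μ₁ − μ₀| / σ = |66.4 − 67.2| / 1.7 = 0.4706
For power 0.75 need Φ(δ − z_{0.005}) = 0.75, so δ = z_{0.005} + z_{0.25} = 2.576 + 0.674 = 3.250.
(For δ > 0 the lower-tail rejection region contributes negligibly to power, so the one-term inversion is standard.)
δ = d·√n ⇒ n = (δ/d)² = (3.250 / 0.4706)² = 47.71.
Round up to the next whole unit.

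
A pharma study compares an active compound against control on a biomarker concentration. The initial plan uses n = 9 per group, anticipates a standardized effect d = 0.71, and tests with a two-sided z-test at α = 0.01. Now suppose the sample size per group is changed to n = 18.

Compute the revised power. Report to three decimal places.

Power ≈ 0.328

With n = 18 per group: δ = d·√(n/2) = 0.71 × √(18/2) = 2.1300. Critical value z_{0.005} = 2.576.
Revised power = Φ(δ − 2.576) + Φ(−δ − 2.576) = Φ(-0.446) + Φ(-4.706) = 0.3279 + 0.0000 = 0.3279.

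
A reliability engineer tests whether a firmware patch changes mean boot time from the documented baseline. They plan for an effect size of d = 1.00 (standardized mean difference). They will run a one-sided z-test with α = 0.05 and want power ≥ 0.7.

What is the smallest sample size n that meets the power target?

n = 5

Set Φ(δ − 1.645) = 0.7; then δ − 1.645 = Φ⁻¹(0.7) = 0.524, giving δ = 2.169.
δ = d·√n ⇒ n = (δ/d)² = (2.169 / 1.00)² = 4.71.
Round up to the next whole unit.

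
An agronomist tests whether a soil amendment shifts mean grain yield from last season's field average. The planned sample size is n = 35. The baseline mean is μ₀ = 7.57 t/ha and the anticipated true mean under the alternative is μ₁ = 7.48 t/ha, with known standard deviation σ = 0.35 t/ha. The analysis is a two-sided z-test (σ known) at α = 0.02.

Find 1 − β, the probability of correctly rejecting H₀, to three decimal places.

Standardized effect: d = |μ₁ − μ₀| / σ = |7.48 − 7.57| / 0.35 = 0.2571
Noncentrality parameter: δ = d·√n = 0.2571 × √35 = 1.5213
Critical value for a two-sided test at α = 0.02: z_{α/2} = 2.326.
Power = Φ(δ − 2.326) + Φ(−δ − 2.326) = Φ(-0.805) + Φ(-3.848) = 0.2104 + 0.0001 = 0.2104.

Power ≈ 0.210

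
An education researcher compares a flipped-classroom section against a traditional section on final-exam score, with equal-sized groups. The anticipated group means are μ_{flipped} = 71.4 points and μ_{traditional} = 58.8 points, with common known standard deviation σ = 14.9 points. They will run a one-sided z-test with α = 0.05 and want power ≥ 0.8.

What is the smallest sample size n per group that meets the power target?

n = 18 per group

Standardized effect: d = |μ_{flipped} − μ_{traditional}| / σ = |71.4 − 58.8| / 14.9 = 0.8456
For power 0.8 need Φ(δ − z_{0.05}) = 0.8, so δ = z_{0.05} + z_{0.20} = 1.645 + 0.842 = 2.486.
δ = d·√(n/2) ⇒ n = 2(δ/d)² = 2 × (2.486 / 0.8456)² = 17.29.
Round up to the next whole unit.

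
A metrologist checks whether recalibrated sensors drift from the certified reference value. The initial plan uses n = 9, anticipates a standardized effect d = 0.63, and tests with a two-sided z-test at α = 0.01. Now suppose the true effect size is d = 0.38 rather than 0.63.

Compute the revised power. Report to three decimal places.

Power ≈ 0.076

With d = 0.38: δ = d·√n = 0.38 × √9 = 1.1400. Critical value z_{0.005} = 2.576.
Revised power = Φ(δ − 2.576) + Φ(−δ − 2.576) = Φ(-1.436) + Φ(-3.716) = 0.0755 + 0.0001 = 0.0756.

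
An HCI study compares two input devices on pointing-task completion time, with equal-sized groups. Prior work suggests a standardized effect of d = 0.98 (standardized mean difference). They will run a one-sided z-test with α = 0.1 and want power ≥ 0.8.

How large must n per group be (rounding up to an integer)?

Set Φ(δ − 1.282) = 0.8; then δ − 1.282 = Φ⁻¹(0.8) = 0.842, giving δ = 2.123.
δ = d·√(n/2) ⇒ n = 2(δ/d)² = 2 × (2.123 / 0.98)² = 9.39.
Rounding up, n = 10 per group.

n = 10 per group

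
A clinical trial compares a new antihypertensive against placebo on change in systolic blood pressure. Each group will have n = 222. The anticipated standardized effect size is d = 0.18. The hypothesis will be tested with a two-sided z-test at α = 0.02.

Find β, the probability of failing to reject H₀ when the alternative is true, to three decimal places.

β ≈ 0.666

Noncentrality parameter: δ = d·√(n/2) = 0.18 × √(222/2) = 1.8964
Two-sided α = 0.02 → critical value z_{0.01} = 2.326.
Power = Φ(δ − 2.326) + Φ(−δ − 2.326) = Φ(-0.430) + Φ(-4.223) = 0.3336 + 0.0000 = 0.3336.
Type II error: β = 1 − power = 1 − 0.3336 = 0.6664.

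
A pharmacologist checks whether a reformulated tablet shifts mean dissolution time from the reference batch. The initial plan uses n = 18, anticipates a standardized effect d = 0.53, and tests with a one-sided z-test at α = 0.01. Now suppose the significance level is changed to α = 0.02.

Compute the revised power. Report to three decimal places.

δ = d·√n = 0.53 × √18 = 2.2486 (unchanged). New critical value: z_{0.02} = 2.054.
Revised power = P(Z > 2.054 − δ) = Φ(0.195) = 0.5772.

Power ≈ 0.577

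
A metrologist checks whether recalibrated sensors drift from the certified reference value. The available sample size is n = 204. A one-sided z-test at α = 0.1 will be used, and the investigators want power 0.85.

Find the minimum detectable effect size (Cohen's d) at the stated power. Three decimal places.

d ≈ 0.162

Need Φ(δ − 1.282) = 0.85, so δ = 1.282 + 1.036 = 2.318.
δ = d·√n ⇒ d = δ/√n = 2.318/√204 = 0.1623.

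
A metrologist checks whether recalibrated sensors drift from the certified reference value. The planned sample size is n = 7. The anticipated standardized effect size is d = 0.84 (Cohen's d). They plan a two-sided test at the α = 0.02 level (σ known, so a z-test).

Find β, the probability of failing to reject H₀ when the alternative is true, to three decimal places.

Noncentrality parameter: δ = d·√n = 0.84 × √7 = 2.2224
Two-sided α = 0.02 → critical value z_{0.01} = 2.326.
Power = Φ(δ − 2.326) + Φ(−δ − 2.326) = Φ(-0.104) + Φ(-4.549) = 0.4586 + 0.0000 = 0.4586.
Type II error: β = 1 − power = 1 − 0.4586 = 0.5414.

β ≈ 0.541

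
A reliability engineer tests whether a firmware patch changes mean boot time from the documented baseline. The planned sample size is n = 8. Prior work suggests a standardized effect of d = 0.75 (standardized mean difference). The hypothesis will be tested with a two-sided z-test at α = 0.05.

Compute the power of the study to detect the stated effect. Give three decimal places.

Power ≈ 0.564

Noncentrality parameter: δ = d·√n = 0.75 × √8 = 2.1213
Critical value for a two-sided test at α = 0.05: z_{α/2} = 1.960.
Power = Φ(δ − 1.960) + Φ(−δ − 1.960) = Φ(0.161) + Φ(-4.081) = 0.5641 + 0.0000 = 0.5641.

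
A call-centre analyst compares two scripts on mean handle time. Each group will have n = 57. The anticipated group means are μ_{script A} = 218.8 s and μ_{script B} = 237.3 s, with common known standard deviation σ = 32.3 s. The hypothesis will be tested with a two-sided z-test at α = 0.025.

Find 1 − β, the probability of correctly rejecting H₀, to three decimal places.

Power ≈ 0.793

Standardized effect: d = |μ_{script A} − μ_{script B}| / σ = |218.8 − 237.3| / 32.3 = 0.5728
Noncentrality parameter: δ = d·√(n/2) = 0.5728 × √(57/2) = 3.0577
Critical value for a two-sided test at α = 0.025: z_{α/2} = 2.241.
Power = Φ(δ − 2.241) + Φ(−δ − 2.241) = Φ(0.816) + Φ(-5.299) = 0.7928 + 0.0000 = 0.7928.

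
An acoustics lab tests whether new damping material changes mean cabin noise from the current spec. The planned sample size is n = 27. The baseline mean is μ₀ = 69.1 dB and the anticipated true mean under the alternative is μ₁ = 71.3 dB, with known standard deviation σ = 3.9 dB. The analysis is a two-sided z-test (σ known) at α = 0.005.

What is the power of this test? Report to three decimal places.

Power ≈ 0.549

Standardized effect: d = |μ₁ − μ₀| / σ = |71.3 − 69.1| / 3.9 = 0.5641
Noncentrality parameter: δ = d·√n = 0.5641 × √27 = 2.9312
Two-sided α = 0.005 → critical value z_{0.0025} = 2.807.
Power = Φ(δ − 2.807) + Φ(−δ − 2.807) = Φ(0.124) + Φ(-5.738) = 0.5494 + 0.0000 = 0.5494.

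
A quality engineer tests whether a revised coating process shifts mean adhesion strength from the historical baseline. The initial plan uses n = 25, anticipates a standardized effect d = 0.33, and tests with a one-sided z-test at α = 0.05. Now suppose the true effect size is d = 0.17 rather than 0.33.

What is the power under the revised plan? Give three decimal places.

With d = 0.17: δ = d·√n = 0.17 × √25 = 0.8500. Critical value z_{0.05} = 1.645.
Revised power = Φ(δ − 1.645) = Φ(-0.795) = 0.2133.

Power ≈ 0.213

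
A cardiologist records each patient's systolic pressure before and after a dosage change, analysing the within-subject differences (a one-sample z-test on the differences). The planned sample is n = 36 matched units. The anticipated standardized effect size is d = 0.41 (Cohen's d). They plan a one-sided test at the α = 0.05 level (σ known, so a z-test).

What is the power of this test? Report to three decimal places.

Noncentrality parameter: δ = d·√n = 0.41 × √36 = 2.4600
One-sided α = 0.05 → critical value z_{0.05} = 1.645.
Power = Φ(δ − 1.645) = Φ(0.815) = 0.7925.

Power ≈ 0.793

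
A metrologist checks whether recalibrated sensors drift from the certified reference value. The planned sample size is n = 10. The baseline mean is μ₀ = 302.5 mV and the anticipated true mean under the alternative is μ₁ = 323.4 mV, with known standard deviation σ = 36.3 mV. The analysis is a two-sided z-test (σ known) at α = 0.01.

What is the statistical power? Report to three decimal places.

Standardized effect: d = |μ₁ − μ₀| / σ = |323.4 − 302.5| / 36.3 = 0.5758
Noncentrality parameter: λ = d·√n = 0.5758 × √10 = 1.8207
Critical value for a two-sided test at α = 0.01: z_{α/2} = 2.576.
Power = Φ(λ − 2.576) + Φ(−λ − 2.576) = Φ(-0.755) + Φ(-4.397) = 0.2251 + 0.0000 = 0.2251.

Power ≈ 0.225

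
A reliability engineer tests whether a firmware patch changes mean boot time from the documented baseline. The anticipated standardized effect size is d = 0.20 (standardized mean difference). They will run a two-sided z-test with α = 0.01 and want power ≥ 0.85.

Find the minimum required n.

Set Φ(δ − 2.576) = 0.85; then δ − 2.576 = Φ⁻¹(0.85) = 1.036, giving δ = 3.612.
(Ignoring the negligible lower-tail rejection probability gives the usual closed-form inversion.)
δ = d·√n ⇒ n = (δ/d)² = (3.612 / 0.20)² = 326.21.
Rounding up, n = 327.

n = 327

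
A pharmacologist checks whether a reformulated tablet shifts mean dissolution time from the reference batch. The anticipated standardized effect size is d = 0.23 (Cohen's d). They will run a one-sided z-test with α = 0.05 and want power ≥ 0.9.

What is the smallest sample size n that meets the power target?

n = 162

Set Φ(δ − 1.645) = 0.9; then δ − 1.645 = Φ⁻¹(0.9) = 1.282, giving δ = 2.926.
δ = d·√n ⇒ n = (δ/d)² = (2.926 / 0.23)² = 161.89.
Rounding up, n = 162.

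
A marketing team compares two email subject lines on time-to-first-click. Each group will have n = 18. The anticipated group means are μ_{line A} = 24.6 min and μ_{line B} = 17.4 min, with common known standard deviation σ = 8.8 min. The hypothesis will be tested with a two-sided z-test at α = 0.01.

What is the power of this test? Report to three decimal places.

Power ≈ 0.452

Standardized effect: d = |μ_{line A} − μ_{line B}| / σ = |24.6 − 17.4| / 8.8 = 0.8182
Noncentrality parameter: δ = d·√(n/2) = 0.8182 × √(18/2) = 2.4545
Two-sided α = 0.01 → critical value z_{0.005} = 2.576.
Power = Φ(δ − 2.576) + Φ(−δ − 2.576) = Φ(-0.121) + Φ(-5.030) = 0.4517 + 0.0000 = 0.4517.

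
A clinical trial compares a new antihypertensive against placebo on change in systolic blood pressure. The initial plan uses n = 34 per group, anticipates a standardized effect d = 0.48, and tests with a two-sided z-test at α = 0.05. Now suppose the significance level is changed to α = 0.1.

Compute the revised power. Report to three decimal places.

Power ≈ 0.631

δ = d·√(n/2) = 0.48 × √(34/2) = 1.9791 (unchanged). New critical value: z_{0.05} = 1.645.
Revised power = Φ(δ − 1.645) + Φ(−δ − 1.645) = Φ(0.334) + Φ(-3.624) = 0.6309 + 0.0001 = 0.6310.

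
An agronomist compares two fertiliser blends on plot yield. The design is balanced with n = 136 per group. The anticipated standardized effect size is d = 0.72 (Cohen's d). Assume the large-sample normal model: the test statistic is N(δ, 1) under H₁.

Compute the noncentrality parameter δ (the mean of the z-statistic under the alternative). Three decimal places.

δ = d·√(n/2) = 0.72 × √(136/2) = 5.9373

δ ≈ 5.937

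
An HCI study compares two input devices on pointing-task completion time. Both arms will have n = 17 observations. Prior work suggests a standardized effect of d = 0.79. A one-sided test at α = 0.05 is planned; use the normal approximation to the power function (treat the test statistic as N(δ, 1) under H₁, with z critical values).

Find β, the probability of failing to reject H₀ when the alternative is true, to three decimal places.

β ≈ 0.255

Noncentrality parameter: δ = d·√(n/2) = 0.79 × √(17/2) = 2.3032
One-sided α = 0.05 → critical value z_{0.05} = 1.645.
Power = Φ(δ − 1.645) = Φ(0.658) = 0.7449.
Type II error: β = 1 − power = 1 − 0.7449 = 0.2551.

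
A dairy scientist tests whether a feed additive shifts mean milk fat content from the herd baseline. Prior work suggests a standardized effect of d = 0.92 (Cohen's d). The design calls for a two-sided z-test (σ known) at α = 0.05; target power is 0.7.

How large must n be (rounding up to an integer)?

Set Φ(δ − 1.960) = 0.7; then δ − 1.960 = Φ⁻¹(0.7) = 0.524, giving δ = 2.484.
(For δ > 0 the lower-tail rejection region contributes negligibly to power, so the one-term inversion is standard.)
δ = d·√n ⇒ n = (δ/d)² = (2.484 / 0.92)² = 7.29.
Round up to the next whole unit.

n = 8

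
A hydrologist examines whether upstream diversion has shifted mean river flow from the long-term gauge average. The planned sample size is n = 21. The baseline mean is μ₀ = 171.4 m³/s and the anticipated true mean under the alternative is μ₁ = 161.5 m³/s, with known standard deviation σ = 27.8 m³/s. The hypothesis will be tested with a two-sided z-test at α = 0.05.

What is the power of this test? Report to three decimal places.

Power ≈ 0.372

Standardized effect: d = |μ₁ − μ₀| / σ = |161.5 − 171.4| / 27.8 = 0.3561
Noncentrality parameter: δ = d·√n = 0.3561 × √21 = 1.6319
Two-sided α = 0.05 → critical value z_{0.025} = 1.960.
Power = Φ(δ − 1.960) + Φ(−δ − 1.960) = Φ(-0.328) + Φ(-3.592) = 0.3714 + 0.0002 = 0.3716.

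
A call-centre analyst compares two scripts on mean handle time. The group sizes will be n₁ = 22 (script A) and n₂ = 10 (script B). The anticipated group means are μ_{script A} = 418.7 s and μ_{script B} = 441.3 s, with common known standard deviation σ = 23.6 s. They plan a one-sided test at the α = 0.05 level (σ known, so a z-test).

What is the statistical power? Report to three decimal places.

Power ≈ 0.807

Standardized effect: d = |μ_{script A} − μ_{script B}| / σ = |418.7 − 441.3| / 23.6 = 0.9576
Noncentrality parameter: δ = d / √(1/n₁ + 1/n₂) = 0.9576 / √(1/22 + 1/10) = 2.5109
One-sided α = 0.05 → critical value z_{0.05} = 1.645.
Power = Φ(δ − 1.645) = Φ(0.866) = 0.8068.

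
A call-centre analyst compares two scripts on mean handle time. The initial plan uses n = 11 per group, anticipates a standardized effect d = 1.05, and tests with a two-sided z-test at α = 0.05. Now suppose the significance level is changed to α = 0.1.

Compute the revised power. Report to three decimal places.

Power ≈ 0.793

δ = d·√(n/2) = 1.05 × √(11/2) = 2.4625 (unchanged). New critical value: z_{0.05} = 1.645.
Revised power = Φ(δ − 1.645) + Φ(−δ − 1.645) = Φ(0.818) + Φ(-4.107) = 0.7932 + 0.0000 = 0.7932.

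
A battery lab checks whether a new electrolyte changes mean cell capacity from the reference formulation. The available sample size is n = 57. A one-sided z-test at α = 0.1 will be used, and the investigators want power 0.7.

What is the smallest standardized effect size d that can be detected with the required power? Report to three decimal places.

d ≈ 0.239

Need Φ(δ − 1.282) = 0.7, so δ = 1.282 + 0.524 = 1.806.
δ = d·√n ⇒ d = δ/√n = 1.806/√57 = 0.2392.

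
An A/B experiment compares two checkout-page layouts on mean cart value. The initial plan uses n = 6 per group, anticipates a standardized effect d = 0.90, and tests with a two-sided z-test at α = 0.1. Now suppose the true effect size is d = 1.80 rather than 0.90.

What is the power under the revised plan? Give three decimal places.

With d = 1.80: δ = d·√(n/2) = 1.80 × √(6/2) = 3.1177. Critical value z_{0.05} = 1.645.
Revised power = Φ(δ − 1.645) + Φ(−δ − 1.645) = Φ(1.473) + Φ(-4.763) = 0.9296 + 0.0000 = 0.9296.

Power ≈ 0.930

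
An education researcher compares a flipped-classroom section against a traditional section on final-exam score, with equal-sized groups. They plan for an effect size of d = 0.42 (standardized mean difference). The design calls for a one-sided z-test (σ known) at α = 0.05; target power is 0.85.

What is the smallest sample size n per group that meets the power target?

Set Φ(δ − 1.645) = 0.85; then δ − 1.645 = Φ⁻¹(0.85) = 1.036, giving δ = 2.681.
δ = d·√(n/2) ⇒ n = 2(δ/d)² = 2 × (2.681 / 0.42)² = 81.51.
Rounding up, n = 82 per group.

n = 82 per group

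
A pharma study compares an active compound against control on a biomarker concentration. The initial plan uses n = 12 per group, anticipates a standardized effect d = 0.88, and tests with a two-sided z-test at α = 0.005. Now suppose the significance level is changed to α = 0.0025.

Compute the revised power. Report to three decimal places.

Power ≈ 0.193

δ = d·√(n/2) = 0.88 × √(12/2) = 2.1556 (unchanged). New critical value: z_{0.0013} = 3.023.
Revised power = Φ(δ − 3.023) + Φ(−δ − 3.023) = Φ(-0.868) + Φ(-5.179) = 0.1928 + 0.0000 = 0.1928.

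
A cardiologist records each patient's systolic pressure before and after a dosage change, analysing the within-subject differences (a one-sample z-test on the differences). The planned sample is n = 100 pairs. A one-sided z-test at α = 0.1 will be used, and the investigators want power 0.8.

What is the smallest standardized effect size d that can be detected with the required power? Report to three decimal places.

Need Φ(δ − 1.282) = 0.8, so δ = 1.282 + 0.842 = 2.123.
δ = d·√n ⇒ d = δ/√n = 2.123/√100 = 0.2123.

d ≈ 0.212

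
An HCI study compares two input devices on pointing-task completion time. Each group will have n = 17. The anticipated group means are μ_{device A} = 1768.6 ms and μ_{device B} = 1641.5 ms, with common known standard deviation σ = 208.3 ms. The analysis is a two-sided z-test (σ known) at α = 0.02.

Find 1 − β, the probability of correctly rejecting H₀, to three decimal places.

Standardized effect: d = |μ_{device A} − μ_{device B}| / σ = |1768.6 − 1641.5| / 208.3 = 0.6102
Noncentrality parameter: δ = d·√(n/2) = 0.6102 × √(17/2) = 1.7790
Two-sided α = 0.02 → critical value z_{0.01} = 2.326.
Power = Φ(δ − 2.326) + Φ(−δ − 2.326) = Φ(-0.547) + Φ(-4.105) = 0.2921 + 0.0000 = 0.2921.

Power ≈ 0.292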